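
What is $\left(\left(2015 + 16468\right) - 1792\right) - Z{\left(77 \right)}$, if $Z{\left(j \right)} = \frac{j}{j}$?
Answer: $16690$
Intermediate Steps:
$Z{\left(j \right)} = 1$
$\left(\left(2015 + 16468\right) - 1792\right) - Z{\left(77 \right)} = \left(\left(2015 + 16468\right) - 1792\right) - 1 = \left(18483 - 1792\right) - 1 = 16691 - 1 = 16690$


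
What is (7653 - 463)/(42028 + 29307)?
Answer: 1438/14267 ≈ 0.10079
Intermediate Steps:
(7653 - 463)/(42028 + 29307) = 7190/71335 = 7190*(1/71335) = 1438/14267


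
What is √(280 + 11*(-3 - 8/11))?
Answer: √239 ≈ 15.460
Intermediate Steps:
√(280 + 11*(-3 - 8/11)) = √(280 + 11*(-41/11)) = √(280 - 41) = √239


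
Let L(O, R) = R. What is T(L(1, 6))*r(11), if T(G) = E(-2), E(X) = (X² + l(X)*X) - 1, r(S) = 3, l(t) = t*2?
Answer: 33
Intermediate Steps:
l(t) = 2*t
E(X) = -1 + 3*X² (E(X) = (X² + (2*X)*X) - 1 = (X² + 2*X²) - 1 = 3*X² - 1 = -1 + 3*X²)
T(G) = 11 (T(G) = -1 + 3*(-2)² = -1 + 3*4 = -1 + 12 = 11)
T(L(1, 6))*r(11) = 11*3 = 33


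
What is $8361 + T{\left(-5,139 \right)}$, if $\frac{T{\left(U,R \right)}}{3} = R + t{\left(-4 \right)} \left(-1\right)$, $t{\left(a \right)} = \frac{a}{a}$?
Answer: $8775$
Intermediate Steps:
$t{\left(a \right)} = 1$
$T{\left(U,R \right)} = -3 + 3 R$ ($T{\left(U,R \right)} = 3 \left(R + 1 \left(-1\right)\right) = 3 \left(R - 1\right) = 3 \left(-1 + R\right) = -3 + 3 R$)
$8361 + T{\left(-5,139 \right)} = 8361 + \left(-3 + 3 \cdot 139\right) = 8361 + \left(-3 + 417\right) = 8361 + 414 = 8775$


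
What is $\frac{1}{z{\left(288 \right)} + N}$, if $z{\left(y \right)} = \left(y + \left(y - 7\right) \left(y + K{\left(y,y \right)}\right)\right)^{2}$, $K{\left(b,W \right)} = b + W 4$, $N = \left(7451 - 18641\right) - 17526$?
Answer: $\frac{1}{236056024020} \approx 4.2363 \cdot 10^{-12}$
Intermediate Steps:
$N = -28716$ ($N = -11190 - 17526 = -28716$)
$K{\left(b,W \right)} = b + 4 W$
$z{\left(y \right)} = \left(y + 6 y \left(-7 + y\right)\right)^{2}$ ($z{\left(y \right)} = \left(y + \left(y - 7\right) \left(y + \left(y + 4 y\right)\right)\right)^{2} = \left(y + \left(-7 + y\right) \left(y + 5 y\right)\right)^{2} = \left(y + \left(-7 + y\right) 6 y\right)^{2} = \left(y + 6 y \left(-7 + y\right)\right)^{2}$)
$\frac{1}{z{\left(288 \right)} + N} = \frac{1}{288^{2} \left(-41 + 6 \cdot 288\right)^{2} - 28716} = \frac{1}{82944 \left(-41 + 1728\right)^{2} - 28716} = \frac{1}{82944 \cdot 1687^{2} - 28716} = \frac{1}{82944 \cdot 2845969 - 28716} = \frac{1}{236056052736 - 28716} = \frac{1}{236056024020}$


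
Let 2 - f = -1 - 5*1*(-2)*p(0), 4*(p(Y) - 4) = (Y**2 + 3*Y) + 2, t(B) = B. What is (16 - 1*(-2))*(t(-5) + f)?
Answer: -846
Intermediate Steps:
p(Y) = 9/2 + Y**2/4 + 3*Y/4 (p(Y) = 4 + ((Y**2 + 3*Y) + 2)/4 = 4 + (2 + Y**2 + 3*Y)/4 = 4 + (1/2 + Y**2/4 + 3*Y/4) = 9/2 + Y**2/4 + 3*Y/4)
f = -42 (f = 2 - (-1 - 5*1*(-2)*(9/2 + (1/4)*0**2 + (3/4)*0)) = 2 - (-1 - (-10)*(9/2 + (1/4)*0 + 0)) = 2 - (-1 - (-10)*(9/2 + 0 + 0)) = 2 - (-1 - (-10)*9/2) = 2 - (-1 - 5*(-9)) = 2 - (-1 + 45) = 2 - 1*44 = 2 - 44 = -42)
(16 - 1*(-2))*(t(-5) + f) = (16 - 1*(-2))*(-5 - 42) = (16 + 2)*(-47) = 18*(-47) = -846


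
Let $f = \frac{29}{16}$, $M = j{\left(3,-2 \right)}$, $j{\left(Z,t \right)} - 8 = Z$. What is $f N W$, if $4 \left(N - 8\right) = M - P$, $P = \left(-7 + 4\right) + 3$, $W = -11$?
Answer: $- \frac{13717}{64} \approx -214.33$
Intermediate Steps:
$j{\left(Z,t \right)} = 8 + Z$
$M = 11$ ($M = 8 + 3 = 11$)
$f = \frac{29}{16}$ ($f = 29 \cdot \frac{1}{16} = \frac{29}{16} \approx 1.8125$)
$P = 0$ ($P = -3 + 3 = 0$)
$N = \frac{43}{4}$ ($N = 8 + \frac{11 - 0}{4} = 8 + \frac{11 + 0}{4} = 8 + \frac{1}{4} \cdot 11 = 8 + \frac{11}{4} = \frac{43}{4} \approx 10.75$)
$f N W = \frac{29}{16} \cdot \frac{43}{4} \left(-11\right) = \frac{1247}{64} \left(-11\right) = - \frac{13717}{64}$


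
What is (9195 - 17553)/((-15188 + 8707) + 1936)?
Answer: 2786/1515 ≈ 1.8389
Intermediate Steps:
(9195 - 17553)/((-15188 + 8707) + 1936) = -8358/(-6481 + 1936) = -8358/(-4545) = -8358*(-1/4545) = 2786/1515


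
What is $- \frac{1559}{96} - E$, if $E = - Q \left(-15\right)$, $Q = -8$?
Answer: $\frac{9961}{96} \approx 103.76$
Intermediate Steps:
$E = -120$ ($E = \left(-1\right) \left(-8\right) \left(-15\right) = 8 \left(-15\right) = -120$)
$- \frac{1559}{96} - E = - \frac{1559}{96} - -120 = \left(-1559\right) \frac{1}{96} + 120 = - \frac{1559}{96} + 120 = \frac{9961}{96}$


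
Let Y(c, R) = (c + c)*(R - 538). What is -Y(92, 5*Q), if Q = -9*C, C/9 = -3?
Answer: -124568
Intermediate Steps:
C = -27 (C = 9*(-3) = -27)
Q = 243 (Q = -9*(-27) = 243)
Y(c, R) = 2*c*(-538 + R) (Y(c, R) = (2*c)*(-538 + R) = 2*c*(-538 + R))
-Y(92, 5*Q) = -2*92*(-538 + 5*243) = -2*92*(-538 + 1215) = -2*92*677 = -1*124568 = -124568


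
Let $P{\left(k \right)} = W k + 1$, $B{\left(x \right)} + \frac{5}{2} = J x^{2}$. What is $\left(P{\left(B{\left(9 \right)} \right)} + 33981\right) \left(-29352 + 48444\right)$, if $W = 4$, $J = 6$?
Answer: $685708272$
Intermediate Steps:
$B{\left(x \right)} = - \frac{5}{2} + 6 x^{2}$
$P{\left(k \right)} = 1 + 4 k$ ($P{\left(k \right)} = 4 k + 1 = 1 + 4 k$)
$\left(P{\left(B{\left(9 \right)} \right)} + 33981\right) \left(-29352 + 48444\right) = \left(\left(1 + 4 \left(- \frac{5}{2} + 6 \cdot 9^{2}\right)\right) + 33981\right) \left(-29352 + 48444\right) = \left(\left(1 + 4 \left(- \frac{5}{2} + 6 \cdot 81\right)\right) + 33981\right) 19092 = \left(\left(1 + 4 \left(- \frac{5}{2} + 486\right)\right) + 33981\right) 19092 = \left(\left(1 + 4 \cdot \frac{967}{2}\right) + 33981\right) 19092 = \left(\left(1 + 1934\right) + 33981\right) 19092 = \left(1935 + 33981\right) 19092 = 35916 \cdot 19092 = 685708272$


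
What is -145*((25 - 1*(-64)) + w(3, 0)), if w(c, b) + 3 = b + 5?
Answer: -13195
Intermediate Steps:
w(c, b) = 2 + b (w(c, b) = -3 + (b + 5) = -3 + (5 + b) = 2 + b)
-145*((25 - 1*(-64)) + w(3, 0)) = -145*((25 - 1*(-64)) + (2 + 0)) = -145*((25 + 64) + 2) = -145*(89 + 2) = -145*91 = -13195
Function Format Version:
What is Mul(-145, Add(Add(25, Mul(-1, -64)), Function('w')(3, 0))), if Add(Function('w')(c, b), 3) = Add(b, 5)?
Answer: -13195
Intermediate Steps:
Function('w')(c, b) = Add(2, b) (Function('w')(c, b) = Add(-3, Add(b, 5)) = Add(-3, Add(5, b)) = Add(2, b))
Mul(-145, Add(Add(25, Mul(-1, -64)), Function('w')(3, 0))) = Mul(-145, Add(Add(25, Mul(-1, -64)), Add(2, 0))) = Mul(-145, Add(Add(25, 64), 2)) = Mul(-145, Add(89, 2)) = Mul(-145, 91) = -13195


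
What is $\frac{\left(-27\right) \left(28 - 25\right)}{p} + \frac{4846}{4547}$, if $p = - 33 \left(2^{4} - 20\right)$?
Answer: $\frac{90455}{200068} \approx 0.45212$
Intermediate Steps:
$p = 132$ ($p = - 33 \left(16 - 20\right) = \left(-33\right) \left(-4\right) = 132$)
$\frac{\left(-27\right) \left(28 - 25\right)}{p} + \frac{4846}{4547} = \frac{\left(-27\right) \left(28 - 25\right)}{132} + \frac{4846}{4547} = \left(-27\right) 3 \cdot \frac{1}{132} + 4846 \cdot \frac{1}{4547} = \left(-81\right) \frac{1}{132} + \frac{4846}{4547} = - \frac{27}{44} + \frac{4846}{4547} = \frac{90455}{200068}$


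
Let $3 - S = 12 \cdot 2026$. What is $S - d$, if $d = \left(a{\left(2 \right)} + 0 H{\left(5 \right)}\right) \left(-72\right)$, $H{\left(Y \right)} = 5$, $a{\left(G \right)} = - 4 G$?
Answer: $-24885$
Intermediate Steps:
$S = -24309$ ($S = 3 - 12 \cdot 2026 = 3 - 24312 = -24309$)
$d = 576$ ($d = \left(\left(-4\right) 2 + 0 \cdot 5\right) \left(-72\right) = \left(-8 + 0\right) \left(-72\right) = \left(-8\right) \left(-72\right) = 576$)
$S - d = -24309 - 576 = -24885$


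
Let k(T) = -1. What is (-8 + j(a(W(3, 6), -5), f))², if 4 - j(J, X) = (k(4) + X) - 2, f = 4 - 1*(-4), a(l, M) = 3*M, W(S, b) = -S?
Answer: 81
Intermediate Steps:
f = 8 (f = 4 + 4 = 8)
j(J, X) = 7 - X (j(J, X) = 4 - ((-1 + X) - 2) = 4 - (-3 + X) = 4 + (3 - X) = 7 - X)
(-8 + j(a(W(3, 6), -5), f))² = (-8 + (7 - 1*8))² = (-8 + (7 - 8))² = (-8 - 1)² = (-9)² = 81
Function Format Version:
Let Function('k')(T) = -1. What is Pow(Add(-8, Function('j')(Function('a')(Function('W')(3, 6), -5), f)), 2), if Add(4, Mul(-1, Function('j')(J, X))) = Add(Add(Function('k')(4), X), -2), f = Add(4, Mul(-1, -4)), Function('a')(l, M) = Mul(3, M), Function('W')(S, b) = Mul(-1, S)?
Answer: 81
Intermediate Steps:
f = 8 (f = Add(4, 4) = 8)
Function('j')(J, X) = Add(7, Mul(-1, X)) (Function('j')(J, X) = Add(4, Mul(-1, Add(Add(-1, X), -2))) = Add(4, Mul(-1, Add(-3, X))) = Add(4, Add(3, Mul(-1, X))) = Add(7, Mul(-1, X)))
Pow(Add(-8, Function('j')(Function('a')(Function('W')(3, 6), -5), f)), 2) = Pow(Add(-8, Add(7, Mul(-1, 8))), 2) = Pow(Add(-8, Add(7, -8)), 2) = Pow(Add(-8, -1), 2) = Pow(-9, 2) = 81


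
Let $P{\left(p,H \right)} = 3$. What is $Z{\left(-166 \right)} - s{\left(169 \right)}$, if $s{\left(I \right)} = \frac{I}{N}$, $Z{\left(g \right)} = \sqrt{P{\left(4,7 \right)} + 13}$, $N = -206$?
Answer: $\frac{993}{206} \approx 4.8204$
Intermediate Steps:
$Z{\left(g \right)} = 4$ ($Z{\left(g \right)} = \sqrt{3 + 13} = \sqrt{16} = 4$)
$s{\left(I \right)} = - \frac{I}{206}$ ($s{\left(I \right)} = \frac{I}{-206} = I \left(- \frac{1}{206}\right) = - \frac{I}{206}$)
$Z{\left(-166 \right)} - s{\left(169 \right)} = 4 - \left(- \frac{1}{206}\right) 169 = 4 - - \frac{169}{206} = 4 + \frac{169}{206} = \frac{993}{206}$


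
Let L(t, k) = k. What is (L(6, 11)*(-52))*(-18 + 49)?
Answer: -17732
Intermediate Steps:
(L(6, 11)*(-52))*(-18 + 49) = (11*(-52))*(-18 + 49) = -572*31 = -17732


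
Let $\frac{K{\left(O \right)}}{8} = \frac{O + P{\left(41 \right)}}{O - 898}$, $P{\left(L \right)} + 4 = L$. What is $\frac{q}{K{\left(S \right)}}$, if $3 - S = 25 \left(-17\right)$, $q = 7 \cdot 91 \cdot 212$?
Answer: $- \frac{1586767}{93} \approx -17062.0$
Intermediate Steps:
$P{\left(L \right)} = -4 + L$
$q = 135044$ ($q = 637 \cdot 212 = 135044$)
$S = 428$ ($S = 3 - 25 \left(-17\right) = 3 - -425 = 3 + 425 = 428$)
$K{\left(O \right)} = \frac{8 \left(37 + O\right)}{-898 + O}$ ($K{\left(O \right)} = 8 \frac{O + \left(-4 + 41\right)}{O - 898} = 8 \frac{O + 37}{-898 + O} = 8 \frac{37 + O}{-898 + O} = \frac{8 \left(37 + O\right)}{-898 + O}$)
$\frac{q}{K{\left(S \right)}} = \frac{135044}{8 \frac{1}{-898 + 428} \left(37 + 428\right)} = \frac{135044}{8 \frac{1}{-470} \cdot 465} = \frac{135044}{8 \left(- \frac{1}{470}\right) 465} = \frac{135044}{- \frac{372}{47}} = 135044 \left(- \frac{47}{372}\right) = - \frac{1586767}{93}$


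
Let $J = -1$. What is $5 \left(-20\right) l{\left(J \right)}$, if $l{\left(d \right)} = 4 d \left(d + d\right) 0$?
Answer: $0$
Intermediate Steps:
$l{\left(d \right)} = 0$ ($l{\left(d \right)} = 4 d 2 d 0 = 4 \cdot 2 d^{2} \cdot 0 = 8 d^{2} \cdot 0 = 0$)
$5 \left(-20\right) l{\left(J \right)} = 5 \left(-20\right) 0 = \left(-100\right) 0 = 0$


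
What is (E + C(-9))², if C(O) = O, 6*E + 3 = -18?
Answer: 625/4 ≈ 156.25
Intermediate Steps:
E = -7/2 (E = -½ + (⅙)*(-18) = -½ - 3 = -7/2 ≈ -3.5000)
(E + C(-9))² = (-7/2 - 9)² = (-25/2)² = 625/4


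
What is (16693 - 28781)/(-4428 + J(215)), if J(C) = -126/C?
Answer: 1299460/476073 ≈ 2.7295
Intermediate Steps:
(16693 - 28781)/(-4428 + J(215)) = (16693 - 28781)/(-4428 - 126/215) = -12088/(-4428 - 126*1/215) = -12088/(-4428 - 126/215) = -12088/(-952146/215) = -12088*(-215/952146) = 1299460/476073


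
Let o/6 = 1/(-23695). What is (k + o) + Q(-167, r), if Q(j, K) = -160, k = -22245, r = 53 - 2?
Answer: -530886481/23695 ≈ -22405.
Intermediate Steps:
r = 51
o = -6/23695 (o = 6/(-23695) = 6*(-1/23695) = -6/23695 ≈ -0.00025322)
(k + o) + Q(-167, r) = (-22245 - 6/23695) - 160 = -527095281/23695 - 160 = -530886481/23695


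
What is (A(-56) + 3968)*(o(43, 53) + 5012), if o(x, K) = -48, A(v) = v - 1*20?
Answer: 19319888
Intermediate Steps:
A(v) = -20 + v (A(v) = v - 20 = -20 + v)
(A(-56) + 3968)*(o(43, 53) + 5012) = ((-20 - 56) + 3968)*(-48 + 5012) = (-76 + 3968)*4964 = 3892*4964 = 19319888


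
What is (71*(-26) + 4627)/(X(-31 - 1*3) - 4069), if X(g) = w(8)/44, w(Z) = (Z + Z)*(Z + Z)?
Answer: -30591/44695 ≈ -0.68444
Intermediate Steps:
w(Z) = 4*Z**2 (w(Z) = (2*Z)*(2*Z) = 4*Z**2)
X(g) = 64/11 (X(g) = (4*8**2)/44 = (4*64)*(1/44) = 256*(1/44) = 64/11)
(71*(-26) + 4627)/(X(-31 - 1*3) - 4069) = (71*(-26) + 4627)/(64/11 - 4069) = (-1846 + 4627)/(-44695/11) = 2781*(-11/44695) = -30591/44695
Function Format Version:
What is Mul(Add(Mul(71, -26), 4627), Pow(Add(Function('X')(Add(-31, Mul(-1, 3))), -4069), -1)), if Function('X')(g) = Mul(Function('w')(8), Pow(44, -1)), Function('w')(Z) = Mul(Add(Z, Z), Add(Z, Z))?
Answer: Rational(-30591, 44695) ≈ -0.68444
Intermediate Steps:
Function('w')(Z) = Mul(4, Pow(Z, 2)) (Function('w')(Z) = Mul(Mul(2, Z), Mul(2, Z)) = Mul(4, Pow(Z, 2)))
Function('X')(g) = Rational(64, 11) (Function('X')(g) = Mul(Mul(4, Pow(8, 2)), Pow(44, -1)) = Mul(Mul(4, 64), Rational(1, 44)) = Mul(256, Rational(1, 44)) = Rational(64, 11))
Mul(Add(Mul(71, -26), 4627), Pow(Add(Function('X')(Add(-31, Mul(-1, 3))), -4069), -1)) = Mul(Add(Mul(71, -26), 4627), Pow(Add(Rational(64, 11), -4069), -1)) = Mul(Add(-1846, 4627), Pow(Rational(-44695, 11), -1)) = Mul(2781, Rational(-11, 44695)) = Rational(-30591, 44695)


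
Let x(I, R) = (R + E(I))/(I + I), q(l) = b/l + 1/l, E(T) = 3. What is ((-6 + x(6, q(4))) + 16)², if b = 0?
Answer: 243049/2304 ≈ 105.49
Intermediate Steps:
q(l) = 1/l (q(l) = 0/l + 1/l = 0 + 1/l = 1/l)
x(I, R) = (3 + R)/(2*I) (x(I, R) = (R + 3)/(I + I) = (3 + R)/((2*I)) = (3 + R)*(1/(2*I)) = (3 + R)/(2*I))
((-6 + x(6, q(4))) + 16)² = ((-6 + (½)*(3 + 1/4)/6) + 16)² = ((-6 + (½)*(⅙)*(3 + ¼)) + 16)² = ((-6 + (½)*(⅙)*(13/4)) + 16)² = ((-6 + 13/48) + 16)² = (-275/48 + 16)² = (493/48)² = 243049/2304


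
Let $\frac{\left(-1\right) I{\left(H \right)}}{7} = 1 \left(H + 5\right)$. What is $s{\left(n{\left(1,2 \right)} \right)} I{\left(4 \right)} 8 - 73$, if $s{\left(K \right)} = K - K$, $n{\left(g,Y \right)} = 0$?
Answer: $-73$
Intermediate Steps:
$s{\left(K \right)} = 0$
$I{\left(H \right)} = -35 - 7 H$ ($I{\left(H \right)} = - 7 \cdot 1 \left(H + 5\right) = - 7 \cdot 1 \left(5 + H\right) = - 7 \left(5 + H\right) = -35 - 7 H$)
$s{\left(n{\left(1,2 \right)} \right)} I{\left(4 \right)} 8 - 73 = 0 \left(-35 - 28\right) 8 - 73 = 0 \left(-63\right) 8 - 73 = 0 \cdot 8 - 73 = 0 - 73 = -73$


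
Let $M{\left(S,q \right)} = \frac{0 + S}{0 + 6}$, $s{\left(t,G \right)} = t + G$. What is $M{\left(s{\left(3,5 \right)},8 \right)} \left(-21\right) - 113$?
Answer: $-141$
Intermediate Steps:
$s{\left(t,G \right)} = G + t$
$M{\left(S,q \right)} = \frac{S}{6}$
$M{\left(s{\left(3,5 \right)},8 \right)} \left(-21\right) - 113 = \frac{5 + 3}{6} \left(-21\right) - 113 = \frac{1}{6} \cdot 8 \left(-21\right) - 113 = \frac{4}{3} \left(-21\right) - 113 = -28 - 113 = -141$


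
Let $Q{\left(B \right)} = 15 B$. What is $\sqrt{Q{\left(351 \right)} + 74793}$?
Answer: $\sqrt{80058} \approx 282.95$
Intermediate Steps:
$\sqrt{Q{\left(351 \right)} + 74793} = \sqrt{15 \cdot 351 + 74793} = \sqrt{5265 + 74793} = \sqrt{80058}$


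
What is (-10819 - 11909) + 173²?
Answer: 7201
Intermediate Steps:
(-10819 - 11909) + 173² = -22728 + 29929 = 7201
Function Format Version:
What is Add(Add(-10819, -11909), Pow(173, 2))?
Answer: 7201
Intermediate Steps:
Add(Add(-10819, -11909), Pow(173, 2)) = Add(-22728, 29929) = 7201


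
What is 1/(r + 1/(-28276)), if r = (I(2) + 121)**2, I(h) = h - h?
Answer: 28276/413988915 ≈ 6.8301e-5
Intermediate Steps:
I(h) = 0
r = 14641 (r = (0 + 121)**2 = 121**2 = 14641)
1/(r + 1/(-28276)) = 1/(14641 + 1/(-28276)) = 1/(14641 - 1/28276) = 1/(413988915/28276) = 28276/413988915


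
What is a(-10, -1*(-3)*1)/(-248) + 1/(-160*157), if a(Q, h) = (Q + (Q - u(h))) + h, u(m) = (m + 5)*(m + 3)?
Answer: 204069/778720 ≈ 0.26206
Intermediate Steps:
u(m) = (3 + m)*(5 + m) (u(m) = (5 + m)*(3 + m) = (3 + m)*(5 + m))
a(Q, h) = -15 - h² - 7*h + 2*Q (a(Q, h) = (Q + (Q - (15 + h² + 8*h))) + h = (Q + (Q + (-15 - h² - 8*h))) + h = (Q + (-15 + Q - h² - 8*h)) + h = (-15 - h² - 8*h + 2*Q) + h = -15 - h² - 7*h + 2*Q)
a(-10, -1*(-3)*1)/(-248) + 1/(-160*157) = (-15 - (-1*(-3)*1)² - 7*(-1*(-3)) + 2*(-10))/(-248) + 1/(-160*157) = (-15 - (3*1)² - 21 - 20)*(-1/248) - 1/160*1/157 = (-15 - 1*3² - 7*3 - 20)*(-1/248) - 1/25120 = (-15 - 1*9 - 21 - 20)*(-1/248) - 1/25120 = (-15 - 9 - 21 - 20)*(-1/248) - 1/25120 = -65*(-1/248) - 1/25120 = 65/248 - 1/25120 = 204069/778720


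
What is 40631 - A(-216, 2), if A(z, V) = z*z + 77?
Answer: -6102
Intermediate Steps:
A(z, V) = 77 + z² (A(z, V) = z² + 77 = 77 + z²)
40631 - A(-216, 2) = 40631 - (77 + (-216)²) = 40631 - (77 + 46656) = 40631 - 1*46733 = 40631 - 46733 = -6102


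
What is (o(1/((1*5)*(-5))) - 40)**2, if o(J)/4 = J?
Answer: 1008016/625 ≈ 1612.8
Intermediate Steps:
o(J) = 4*J
(o(1/((1*5)*(-5))) - 40)**2 = (4/(((1*5)*(-5))) - 40)**2 = (4/((5*(-5))) - 40)**2 = (4/(-25) - 40)**2 = (4*(-1/25) - 40)**2 = (-4/25 - 40)**2 = (-1004/25)**2 = 1008016/625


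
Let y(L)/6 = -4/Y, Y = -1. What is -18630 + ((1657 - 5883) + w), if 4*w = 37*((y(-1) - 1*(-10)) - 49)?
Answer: -91979/4 ≈ -22995.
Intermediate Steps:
y(L) = 24 (y(L) = 6*(-4/(-1)) = 6*(-4*(-1)) = 6*4 = 24)
w = -555/4 (w = (37*((24 - 1*(-10)) - 49))/4 = (37*((24 + 10) - 49))/4 = (37*(34 - 49))/4 = (37*(-15))/4 = (¼)*(-555) = -555/4 ≈ -138.75)
-18630 + ((1657 - 5883) + w) = -18630 + ((1657 - 5883) - 555/4) = -18630 + (-4226 - 555/4) = -18630 - 17459/4 = -91979/4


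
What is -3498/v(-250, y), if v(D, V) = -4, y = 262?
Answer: 1749/2 ≈ 874.50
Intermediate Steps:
-3498/v(-250, y) = -3498/(-4) = -3498*(-¼) = 1749/2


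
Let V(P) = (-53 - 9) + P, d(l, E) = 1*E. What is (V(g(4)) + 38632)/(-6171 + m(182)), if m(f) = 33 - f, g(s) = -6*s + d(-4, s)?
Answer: -3855/632 ≈ -6.0997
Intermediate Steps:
d(l, E) = E
g(s) = -5*s (g(s) = -6*s + s = -5*s)
V(P) = -62 + P
(V(g(4)) + 38632)/(-6171 + m(182)) = ((-62 - 5*4) + 38632)/(-6171 + (33 - 1*182)) = ((-62 - 20) + 38632)/(-6171 + (33 - 182)) = (-82 + 38632)/(-6171 - 149) = 38550/(-6320) = 38550*(-1/6320) = -3855/632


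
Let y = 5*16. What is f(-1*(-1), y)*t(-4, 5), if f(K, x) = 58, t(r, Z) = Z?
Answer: 290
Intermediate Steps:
y = 80
f(-1*(-1), y)*t(-4, 5) = 58*5 = 290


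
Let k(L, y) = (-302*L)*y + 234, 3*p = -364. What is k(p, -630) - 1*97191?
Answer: -23181837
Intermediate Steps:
p = -364/3 (p = (⅓)*(-364) = -364/3 ≈ -121.33)
k(L, y) = 234 - 302*L*y (k(L, y) = -302*L*y + 234 = 234 - 302*L*y)
k(p, -630) - 1*97191 = (234 - 302*(-364/3)*(-630)) - 1*97191 = (234 - 23084880) - 97191 = -23084646 - 97191 = -23181837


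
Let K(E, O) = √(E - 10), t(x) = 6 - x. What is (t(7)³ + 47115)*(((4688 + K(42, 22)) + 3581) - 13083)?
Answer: -226806796 + 188456*√2 ≈ -2.2654e+8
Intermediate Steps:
K(E, O) = √(-10 + E)
(t(7)³ + 47115)*(((4688 + K(42, 22)) + 3581) - 13083) = ((6 - 1*7)³ + 47115)*(((4688 + √(-10 + 42)) + 3581) - 13083) = ((6 - 7)³ + 47115)*(((4688 + √32) + 3581) - 13083) = ((-1)³ + 47115)*(((4688 + 4*√2) + 3581) - 13083) = (-1 + 47115)*((8269 + 4*√2) - 13083) = 47114*(-4814 + 4*√2) = -226806796 + 188456*√2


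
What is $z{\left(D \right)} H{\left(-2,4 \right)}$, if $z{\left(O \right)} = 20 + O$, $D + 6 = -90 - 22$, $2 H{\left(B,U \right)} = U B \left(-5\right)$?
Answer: $-1960$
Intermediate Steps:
$H{\left(B,U \right)} = - \frac{5 B U}{2}$ ($H{\left(B,U \right)} = \frac{U B \left(-5\right)}{2} = \frac{B U \left(-5\right)}{2} = \frac{\left(-5\right) B U}{2} = - \frac{5 B U}{2}$)
$D = -118$ ($D = -6 - 112 = -118$)
$z{\left(D \right)} H{\left(-2,4 \right)} = \left(20 - 118\right) \left(\left(- \frac{5}{2}\right) \left(-2\right) 4\right) = \left(-98\right) 20 = -1960$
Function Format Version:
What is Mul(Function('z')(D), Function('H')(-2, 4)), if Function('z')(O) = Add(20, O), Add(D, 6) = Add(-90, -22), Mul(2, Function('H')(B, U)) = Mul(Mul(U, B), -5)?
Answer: -1960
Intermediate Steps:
Function('H')(B, U) = Mul(Rational(-5, 2), B, U) (Function('H')(B, U) = Mul(Rational(1, 2), Mul(Mul(U, B), -5)) = Mul(Rational(1, 2), Mul(Mul(B, U), -5)) = Mul(Rational(1, 2), Mul(-5, B, U)) = Mul(Rational(-5, 2), B, U))
D = -118 (D = Add(-6, Add(-90, -22)) = Add(-6, -112) = -118)
Mul(Function('z')(D), Function('H')(-2, 4)) = Mul(Add(20, -118), Mul(Rational(-5, 2), -2, 4)) = Mul(-98, 20) = -1960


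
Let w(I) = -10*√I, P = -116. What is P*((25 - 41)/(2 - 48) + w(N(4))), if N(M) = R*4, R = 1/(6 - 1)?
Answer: -928/23 + 464*√5 ≈ 997.19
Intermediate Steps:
R = ⅕ (R = 1/5 = ⅕ ≈ 0.20000)
N(M) = ⅘ (N(M) = (⅕)*4 = ⅘)
P*((25 - 41)/(2 - 48) + w(N(4))) = -116*((25 - 41)/(2 - 48) - 4*√5) = -116*(-16/(-46) - 4*√5) = -116*(-16*(-1/46) - 4*√5) = -116*(8/23 - 4*√5) = -928/23 + 464*√5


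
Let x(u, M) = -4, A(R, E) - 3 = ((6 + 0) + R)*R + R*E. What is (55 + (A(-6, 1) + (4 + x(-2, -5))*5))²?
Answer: 2704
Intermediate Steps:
A(R, E) = 3 + E*R + R*(6 + R) (A(R, E) = 3 + (((6 + 0) + R)*R + R*E) = 3 + ((6 + R)*R + E*R) = 3 + (R*(6 + R) + E*R) = 3 + (E*R + R*(6 + R)) = 3 + E*R + R*(6 + R))
(55 + (A(-6, 1) + (4 + x(-2, -5))*5))² = (55 + ((3 + (-6)² + 6*(-6) + 1*(-6)) + (4 - 4)*5))² = (55 + ((3 + 36 - 36 - 6) + 0*5))² = (55 + (-3 + 0))² = (55 - 3)² = 52² = 2704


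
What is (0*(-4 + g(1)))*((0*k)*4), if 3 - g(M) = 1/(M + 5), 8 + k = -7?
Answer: 0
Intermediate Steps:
k = -15 (k = -8 - 7 = -15)
g(M) = 3 - 1/(5 + M) (g(M) = 3 - 1/(M + 5) = 3 - 1/(5 + M))
(0*(-4 + g(1)))*((0*k)*4) = (0*(-4 + (14 + 3*1)/(5 + 1)))*((0*(-15))*4) = (0*(-4 + (14 + 3)/6))*(0*4) = (0*(-4 + (1/6)*17))*0 = (0*(-4 + 17/6))*0 = (0*(-7/6))*0 = 0*0 = 0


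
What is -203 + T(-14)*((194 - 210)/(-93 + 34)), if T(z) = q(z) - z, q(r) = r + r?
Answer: -12201/59 ≈ -206.80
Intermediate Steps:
q(r) = 2*r
T(z) = z (T(z) = 2*z - z = z)
-203 + T(-14)*((194 - 210)/(-93 + 34)) = -203 - 14*(194 - 210)/(-93 + 34) = -203 - (-224)/(-59) = -203 - (-224)*(-1)/59 = -203 - 14*16/59 = -203 - 224/59 = -12201/59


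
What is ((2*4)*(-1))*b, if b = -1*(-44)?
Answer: -352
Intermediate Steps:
b = 44
((2*4)*(-1))*b = ((2*4)*(-1))*44 = (8*(-1))*44 = -8*44 = -352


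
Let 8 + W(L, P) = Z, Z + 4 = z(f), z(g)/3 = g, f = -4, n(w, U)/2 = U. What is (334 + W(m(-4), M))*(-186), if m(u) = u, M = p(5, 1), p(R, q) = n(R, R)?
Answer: -57660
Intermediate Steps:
n(w, U) = 2*U
p(R, q) = 2*R
z(g) = 3*g
M = 10 (M = 2*5 = 10)
Z = -16 (Z = -4 + 3*(-4) = -4 - 12 = -16)
W(L, P) = -24 (W(L, P) = -8 - 16 = -24)
(334 + W(m(-4), M))*(-186) = (334 - 24)*(-186) = 310*(-186) = -57660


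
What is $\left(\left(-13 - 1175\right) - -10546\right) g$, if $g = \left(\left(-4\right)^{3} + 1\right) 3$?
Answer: $-1768662$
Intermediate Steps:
$g = -189$ ($g = \left(-64 + 1\right) 3 = \left(-63\right) 3 = -189$)
$\left(\left(-13 - 1175\right) - -10546\right) g = \left(\left(-13 - 1175\right) - -10546\right) \left(-189\right) = \left(\left(-13 - 1175\right) + 10546\right) \left(-189\right) = \left(-1188 + 10546\right) \left(-189\right) = 9358 \left(-189\right) = -1768662$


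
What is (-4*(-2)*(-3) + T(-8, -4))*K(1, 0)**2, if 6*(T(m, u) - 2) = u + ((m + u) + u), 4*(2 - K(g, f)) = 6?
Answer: -19/3 ≈ -6.3333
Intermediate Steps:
K(g, f) = 1/2 (K(g, f) = 2 - 1/4*6 = 2 - 3/2 = 1/2)
T(m, u) = 2 + u/2 + m/6 (T(m, u) = 2 + (u + ((m + u) + u))/6 = 2 + (u + (m + 2*u))/6 = 2 + (m + 3*u)/6 = 2 + (u/2 + m/6) = 2 + u/2 + m/6)
(-4*(-2)*(-3) + T(-8, -4))*K(1, 0)**2 = (-4*(-2)*(-3) + (2 + (1/2)*(-4) + (1/6)*(-8)))*(1/2)**2 = (8*(-3) + (2 - 2 - 4/3))*(1/4) = (-24 - 4/3)*(1/4) = -76/3*1/4 = -19/3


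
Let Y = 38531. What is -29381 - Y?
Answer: -67912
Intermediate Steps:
-29381 - Y = -29381 - 1*38531 = -29381 - 38531 = -67912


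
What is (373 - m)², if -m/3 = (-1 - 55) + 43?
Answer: 111556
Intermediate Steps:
m = 39 (m = -3*((-1 - 55) + 43) = -3*(-56 + 43) = -3*(-13) = 39)
(373 - m)² = (373 - 1*39)² = (373 - 39)² = 334² = 111556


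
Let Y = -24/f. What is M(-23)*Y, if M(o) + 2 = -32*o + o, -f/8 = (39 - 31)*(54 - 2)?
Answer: 2133/416 ≈ 5.1274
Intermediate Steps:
f = -3328 (f = -8*(39 - 31)*(54 - 2) = -64*52 = -8*416 = -3328)
M(o) = -2 - 31*o (M(o) = -2 + (-32*o + o) = -2 - 31*o)
Y = 3/416 (Y = -24/(-3328) = -24*(-1/3328) = 3/416 ≈ 0.0072115)
M(-23)*Y = (-2 - 31*(-23))*(3/416) = (-2 + 713)*(3/416) = 711*(3/416) = 2133/416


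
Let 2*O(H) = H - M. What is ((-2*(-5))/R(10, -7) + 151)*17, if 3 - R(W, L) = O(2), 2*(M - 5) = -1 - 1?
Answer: 5219/2 ≈ 2609.5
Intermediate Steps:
M = 4 (M = 5 + (-1 - 1)/2 = 5 + (½)*(-2) = 5 - 1 = 4)
O(H) = -2 + H/2 (O(H) = (H - 1*4)/2 = (H - 4)/2 = (-4 + H)/2 = -2 + H/2)
R(W, L) = 4 (R(W, L) = 3 - (-2 + (½)*2) = 3 - (-2 + 1) = 3 - 1*(-1) = 3 + 1 = 4)
((-2*(-5))/R(10, -7) + 151)*17 = (-2*(-5)/4 + 151)*17 = (10*(¼) + 151)*17 = (5/2 + 151)*17 = (307/2)*17 = 5219/2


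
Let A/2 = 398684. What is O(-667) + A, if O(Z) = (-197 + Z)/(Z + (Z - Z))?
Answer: 531845320/667 ≈ 7.9737e+5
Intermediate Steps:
A = 797368 (A = 2*398684 = 797368)
O(Z) = (-197 + Z)/Z (O(Z) = (-197 + Z)/(Z + 0) = (-197 + Z)/Z)
O(-667) + A = (-197 - 667)/(-667) + 797368 = -1/667*(-864) + 797368 = 864/667 + 797368 = 531845320/667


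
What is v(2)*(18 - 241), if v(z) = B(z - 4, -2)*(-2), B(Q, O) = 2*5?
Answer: 4460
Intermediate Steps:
B(Q, O) = 10
v(z) = -20 (v(z) = 10*(-2) = -20)
v(2)*(18 - 241) = -20*(18 - 241) = -20*(-223) = 4460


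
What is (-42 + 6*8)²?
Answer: 36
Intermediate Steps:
(-42 + 6*8)² = (-42 + 48)² = 6² = 36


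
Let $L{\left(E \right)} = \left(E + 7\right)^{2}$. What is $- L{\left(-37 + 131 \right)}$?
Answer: $-10201$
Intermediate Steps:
$L{\left(E \right)} = \left(7 + E\right)^{2}$
$- L{\left(-37 + 131 \right)} = - \left(7 + \left(-37 + 131\right)\right)^{2} = - \left(7 + 94\right)^{2} = - 101^{2} = \left(-1\right) 10201 = -10201$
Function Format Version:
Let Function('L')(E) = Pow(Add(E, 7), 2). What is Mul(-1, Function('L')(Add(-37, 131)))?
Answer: -10201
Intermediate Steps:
Function('L')(E) = Pow(Add(7, E), 2)
Mul(-1, Function('L')(Add(-37, 131))) = Mul(-1, Pow(Add(7, Add(-37, 131)), 2)) = Mul(-1, Pow(Add(7, 94), 2)) = Mul(-1, Pow(101, 2)) = Mul(-1, 10201) = -10201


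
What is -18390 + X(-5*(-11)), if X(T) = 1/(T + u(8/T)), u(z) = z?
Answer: -55776815/3033 ≈ -18390.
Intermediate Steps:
X(T) = 1/(T + 8/T)
-18390 + X(-5*(-11)) = -18390 + (-5*(-11))/(8 + (-5*(-11))²) = -18390 + 55/(8 + 55²) = -18390 + 55/(8 + 3025) = -18390 + 55/3033 = -55776815/3033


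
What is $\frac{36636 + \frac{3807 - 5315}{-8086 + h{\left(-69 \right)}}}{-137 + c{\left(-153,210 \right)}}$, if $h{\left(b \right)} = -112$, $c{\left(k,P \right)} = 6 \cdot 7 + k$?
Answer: $- \frac{75085859}{508276} \approx -147.73$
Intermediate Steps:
$c{\left(k,P \right)} = 42 + k$
$\frac{36636 + \frac{3807 - 5315}{-8086 + h{\left(-69 \right)}}}{-137 + c{\left(-153,210 \right)}} = \frac{36636 + \frac{3807 - 5315}{-8086 - 112}}{-137 + \left(42 - 153\right)} = \frac{36636 - \frac{1508}{-8198}}{-137 - 111} = \frac{36636 - - \frac{754}{4099}}{-248} = \left(36636 + \frac{754}{4099}\right) \left(- \frac{1}{248}\right) = \frac{150171718}{4099} \left(- \frac{1}{248}\right) = - \frac{75085859}{508276}$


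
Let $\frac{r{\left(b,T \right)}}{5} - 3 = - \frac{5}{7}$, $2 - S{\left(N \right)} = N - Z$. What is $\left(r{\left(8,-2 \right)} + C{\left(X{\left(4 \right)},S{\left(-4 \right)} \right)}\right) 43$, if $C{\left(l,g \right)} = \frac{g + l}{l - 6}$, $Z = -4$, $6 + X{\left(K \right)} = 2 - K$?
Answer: $\frac{3569}{7} \approx 509.86$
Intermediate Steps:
$X{\left(K \right)} = -4 - K$ ($X{\left(K \right)} = -6 - \left(-2 + K\right) = -4 - K$)
$S{\left(N \right)} = -2 - N$ ($S{\left(N \right)} = 2 - \left(N - -4\right) = 2 - \left(N + 4\right) = 2 - \left(4 + N\right) = -2 - N$)
$C{\left(l,g \right)} = \frac{g + l}{-6 + l}$
$r{\left(b,T \right)} = \frac{80}{7}$ ($r{\left(b,T \right)} = 15 + 5 \left(- \frac{5}{7}\right) = 15 - \frac{25}{7} = \frac{80}{7}$)
$\left(r{\left(8,-2 \right)} + C{\left(X{\left(4 \right)},S{\left(-4 \right)} \right)}\right) 43 = \left(\frac{80}{7} + \frac{\left(-2 - -4\right) - 8}{-6 - 8}\right) 43 = \left(\frac{80}{7} + \frac{\left(-2 + 4\right) - 8}{-6 - 8}\right) 43 = \left(\frac{80}{7} + \frac{2 - 8}{-6 - 8}\right) 43 = \left(\frac{80}{7} + \frac{1}{-14} \left(-6\right)\right) 43 = \left(\frac{80}{7} - - \frac{3}{7}\right) 43 = \left(\frac{80}{7} + \frac{3}{7}\right) 43 = \frac{83}{7} \cdot 43 = \frac{3569}{7}$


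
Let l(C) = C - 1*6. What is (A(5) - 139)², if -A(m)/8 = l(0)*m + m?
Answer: 3721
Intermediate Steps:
l(C) = -6 + C (l(C) = C - 6 = -6 + C)
A(m) = 40*m (A(m) = -8*((-6 + 0)*m + m) = -8*(-6*m + m) = -(-40)*m = 40*m)
(A(5) - 139)² = (40*5 - 139)² = (200 - 139)² = 61² = 3721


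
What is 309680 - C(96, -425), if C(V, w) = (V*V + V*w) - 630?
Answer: 341894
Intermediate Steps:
C(V, w) = -630 + V**2 + V*w (C(V, w) = (V**2 + V*w) - 630 = -630 + V**2 + V*w)
309680 - C(96, -425) = 309680 - (-630 + 96**2 + 96*(-425)) = 309680 - (-630 + 9216 - 40800) = 309680 - 1*(-32214) = 309680 + 32214 = 341894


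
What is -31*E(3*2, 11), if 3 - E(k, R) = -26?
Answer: -899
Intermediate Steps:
E(k, R) = 29 (E(k, R) = 3 - 1*(-26) = 3 + 26 = 29)
-31*E(3*2, 11) = -31*29 = -899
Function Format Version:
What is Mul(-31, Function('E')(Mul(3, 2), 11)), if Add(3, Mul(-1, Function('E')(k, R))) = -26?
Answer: -899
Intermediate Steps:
Function('E')(k, R) = 29 (Function('E')(k, R) = Add(3, Mul(-1, -26)) = Add(3, 26) = 29)
Mul(-31, Function('E')(Mul(3, 2), 11)) = Mul(-31, 29) = -899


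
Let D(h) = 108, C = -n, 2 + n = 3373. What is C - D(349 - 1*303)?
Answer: -3479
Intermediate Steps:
n = 3371 (n = -2 + 3373 = 3371)
C = -3371 (C = -1*3371 = -3371)
C - D(349 - 1*303) = -3371 - 1*108 = -3371 - 108 = -3479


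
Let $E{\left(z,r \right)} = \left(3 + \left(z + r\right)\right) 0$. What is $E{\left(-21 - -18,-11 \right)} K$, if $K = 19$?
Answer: $0$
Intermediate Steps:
$E{\left(z,r \right)} = 0$ ($E{\left(z,r \right)} = \left(3 + \left(r + z\right)\right) 0 = \left(3 + r + z\right) 0 = 0$)
$E{\left(-21 - -18,-11 \right)} K = 0 \cdot 19 = 0$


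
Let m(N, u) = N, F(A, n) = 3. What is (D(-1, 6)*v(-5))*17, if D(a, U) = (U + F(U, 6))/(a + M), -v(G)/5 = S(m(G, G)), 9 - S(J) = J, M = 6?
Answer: -2142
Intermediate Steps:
S(J) = 9 - J
v(G) = -45 + 5*G (v(G) = -5*(9 - G) = -45 + 5*G)
D(a, U) = (3 + U)/(6 + a) (D(a, U) = (U + 3)/(a + 6) = (3 + U)/(6 + a))
(D(-1, 6)*v(-5))*17 = (((3 + 6)/(6 - 1))*(-45 + 5*(-5)))*17 = ((9/5)*(-45 - 25))*17 = (((1/5)*9)*(-70))*17 = ((9/5)*(-70))*17 = -126*17 = -2142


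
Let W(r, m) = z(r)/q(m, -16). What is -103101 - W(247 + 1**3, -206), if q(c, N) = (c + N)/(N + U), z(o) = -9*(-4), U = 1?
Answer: -3814827/37 ≈ -1.0310e+5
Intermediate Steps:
z(o) = 36
q(c, N) = (N + c)/(1 + N) (q(c, N) = (c + N)/(N + 1) = (N + c)/(1 + N))
W(r, m) = 36/(16/15 - m/15) (W(r, m) = 36/(((-16 + m)/(1 - 16))) = 36/(((-16 + m)/(-15))) = 36/((-(-16 + m)/15)) = 36/(16/15 - m/15))
-103101 - W(247 + 1**3, -206) = -103101 - 540/(16 - 1*(-206)) = -103101 - 540/(16 + 206) = -103101 - 540/222 = -103101 - 1*90/37 = -103101 - 90/37 = -3814827/37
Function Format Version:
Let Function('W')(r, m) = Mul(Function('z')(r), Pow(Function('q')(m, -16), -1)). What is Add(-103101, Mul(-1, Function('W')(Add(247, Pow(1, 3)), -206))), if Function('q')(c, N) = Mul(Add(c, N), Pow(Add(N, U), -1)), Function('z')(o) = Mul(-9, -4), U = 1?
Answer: Rational(-3814827, 37) ≈ -1.0310e+5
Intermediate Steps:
Function('z')(o) = 36
Function('q')(c, N) = Mul(Pow(Add(1, N), -1), Add(N, c)) (Function('q')(c, N) = Mul(Add(c, N), Pow(Add(N, 1), -1)) = Mul(Add(N, c), Pow(Add(1, N), -1)) = Mul(Pow(Add(1, N), -1), Add(N, c)))
Function('W')(r, m) = Mul(36, Pow(Add(Rational(16, 15), Mul(Rational(-1, 15), m)), -1)) (Function('W')(r, m) = Mul(36, Pow(Mul(Pow(Add(1, -16), -1), Add(-16, m)), -1)) = Mul(36, Pow(Mul(Pow(-15, -1), Add(-16, m)), -1)) = Mul(36, Pow(Mul(Rational(-1, 15), Add(-16, m)), -1)) = Mul(36, Pow(Add(Rational(16, 15), Mul(Rational(-1, 15), m)), -1)))
Add(-103101, Mul(-1, Function('W')(Add(247, Pow(1, 3)), -206))) = Add(-103101, Mul(-1, Mul(540, Pow(Add(16, Mul(-1, -206)), -1)))) = Add(-103101, Mul(-1, Mul(540, Pow(Add(16, 206), -1)))) = Add(-103101, Mul(-1, Mul(540, Pow(222, -1)))) = Add(-103101, Mul(-1, Mul(540, Rational(1, 222)))) = Add(-103101, Mul(-1, Rational(90, 37))) = Add(-103101, Rational(-90, 37)) = Rational(-3814827, 37)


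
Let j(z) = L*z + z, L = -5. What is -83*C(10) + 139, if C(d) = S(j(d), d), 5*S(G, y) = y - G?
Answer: -691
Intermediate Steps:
j(z) = -4*z (j(z) = -5*z + z = -4*z)
S(G, y) = -G/5 + y/5 (S(G, y) = (y - G)/5 = -G/5 + y/5)
C(d) = d (C(d) = -(-4)*d/5 + d/5 = 4*d/5 + d/5 = d)
-83*C(10) + 139 = -83*10 + 139 = -830 + 139 = -691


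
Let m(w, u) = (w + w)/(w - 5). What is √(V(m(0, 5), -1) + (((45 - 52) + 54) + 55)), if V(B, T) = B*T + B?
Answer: √102 ≈ 10.100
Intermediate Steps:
m(w, u) = 2*w/(-5 + w) (m(w, u) = (2*w)/(-5 + w) = 2*w/(-5 + w))
V(B, T) = B + B*T
√(V(m(0, 5), -1) + (((45 - 52) + 54) + 55)) = √((2*0/(-5 + 0))*(1 - 1) + (((45 - 52) + 54) + 55)) = √((2*0/(-5))*0 + ((-7 + 54) + 55)) = √((2*0*(-⅕))*0 + (47 + 55)) = √(0*0 + 102) = √(0 + 102) = √102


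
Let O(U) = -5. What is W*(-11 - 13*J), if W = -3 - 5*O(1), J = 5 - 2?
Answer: -1100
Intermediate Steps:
J = 3
W = 22 (W = -3 - 5*(-5) = -3 + 25 = 22)
W*(-11 - 13*J) = 22*(-11 - 13*3) = 22*(-11 - 39) = 22*(-50) = -1100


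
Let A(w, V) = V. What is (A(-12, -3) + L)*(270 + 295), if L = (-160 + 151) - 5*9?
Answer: -32205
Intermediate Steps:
L = -54 (L = -9 - 45 = -54)
(A(-12, -3) + L)*(270 + 295) = (-3 - 54)*(270 + 295) = -57*565 = -32205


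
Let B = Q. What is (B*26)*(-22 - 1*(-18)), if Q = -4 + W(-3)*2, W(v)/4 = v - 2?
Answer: 4576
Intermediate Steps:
W(v) = -8 + 4*v (W(v) = 4*(v - 2) = 4*(-2 + v) = -8 + 4*v)
Q = -44 (Q = -4 + (-8 + 4*(-3))*2 = -4 + (-8 - 12)*2 = -4 - 20*2 = -4 - 40 = -44)
B = -44
(B*26)*(-22 - 1*(-18)) = (-44*26)*(-22 - 1*(-18)) = -1144*(-22 + 18) = -1144*(-4) = 4576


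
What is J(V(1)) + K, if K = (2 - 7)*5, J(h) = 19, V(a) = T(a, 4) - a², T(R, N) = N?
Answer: -6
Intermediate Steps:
V(a) = 4 - a²
K = -25 (K = -5*5 = -25)
J(V(1)) + K = 19 - 25 = -6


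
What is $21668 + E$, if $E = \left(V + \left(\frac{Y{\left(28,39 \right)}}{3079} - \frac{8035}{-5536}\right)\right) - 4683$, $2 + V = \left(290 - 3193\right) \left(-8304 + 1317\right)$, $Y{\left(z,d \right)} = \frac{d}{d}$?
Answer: $\frac{346024667009237}{17045344} \approx 2.03 \cdot 10^{7}$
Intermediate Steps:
$Y{\left(z,d \right)} = 1$
$V = 20283259$ ($V = -2 + \left(290 - 3193\right) \left(-8304 + 1317\right) = -2 - -20283261 = -2 + 20283261 = 20283259$)
$E = \frac{345655328495445}{17045344}$ ($E = \left(20283259 + \left(1 \cdot \frac{1}{3079} - \frac{8035}{-5536}\right)\right) - 4683 = \left(20283259 + \left(1 \cdot \frac{1}{3079} - - \frac{8035}{5536}\right)\right) - 4683 = \left(20283259 + \left(\frac{1}{3079} + \frac{8035}{5536}\right)\right) - 4683 = \left(20283259 + \frac{24745301}{17045344}\right) - 4683 = \frac{345735151841397}{17045344} - 4683 = \frac{345655328495445}{17045344} \approx 2.0279 \cdot 10^{7}$)
$21668 + E = 21668 + \frac{345655328495445}{17045344} = \frac{346024667009237}{17045344}$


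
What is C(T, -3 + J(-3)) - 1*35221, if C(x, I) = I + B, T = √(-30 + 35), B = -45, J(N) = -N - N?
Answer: -35263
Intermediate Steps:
J(N) = -2*N
T = √5 ≈ 2.2361
C(x, I) = -45 + I (C(x, I) = I - 45 = -45 + I)
C(T, -3 + J(-3)) - 1*35221 = (-45 + (-3 - 2*(-3))) - 1*35221 = (-45 + (-3 + 6)) - 35221 = (-45 + 3) - 35221 = -42 - 35221 = -35263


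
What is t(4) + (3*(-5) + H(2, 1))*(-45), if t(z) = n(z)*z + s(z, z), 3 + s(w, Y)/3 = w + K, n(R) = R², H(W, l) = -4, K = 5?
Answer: 937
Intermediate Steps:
s(w, Y) = 6 + 3*w (s(w, Y) = -9 + 3*(w + 5) = -9 + 3*(5 + w) = -9 + (15 + 3*w) = 6 + 3*w)
t(z) = 6 + z³ + 3*z (t(z) = z²*z + (6 + 3*z) = z³ + (6 + 3*z) = 6 + z³ + 3*z)
t(4) + (3*(-5) + H(2, 1))*(-45) = (6 + 4³ + 3*4) + (3*(-5) - 4)*(-45) = (6 + 64 + 12) + (-15 - 4)*(-45) = 82 - 19*(-45) = 82 + 855 = 937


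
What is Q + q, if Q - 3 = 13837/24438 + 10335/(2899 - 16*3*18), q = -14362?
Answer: -142762288489/9946266 ≈ -14353.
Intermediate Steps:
Q = 85983803/9946266 (Q = 3 + (13837/24438 + 10335/(2899 - 16*3*18)) = 3 + (13837*(1/24438) + 10335/(2899 - 48*18)) = 3 + (13837/24438 + 10335/(2899 - 864)) = 3 + (13837/24438 + 10335/2035) = 3 + (13837/24438 + 10335*(1/2035)) = 3 + (13837/24438 + 2067/407) = 3 + 56145005/9946266 = 85983803/9946266 ≈ 8.6448)
Q + q = 85983803/9946266 - 14362 = -142762288489/9946266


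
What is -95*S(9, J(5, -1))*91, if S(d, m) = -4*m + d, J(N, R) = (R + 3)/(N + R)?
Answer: -60515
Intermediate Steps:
J(N, R) = (3 + R)/(N + R)
S(d, m) = d - 4*m
-95*S(9, J(5, -1))*91 = -95*(9 - 4*(3 - 1)/(5 - 1))*91 = -95*(9 - 4*2/4)*91 = -95*(9 - 2)*91 = -95*7*91 = -665*91 = -60515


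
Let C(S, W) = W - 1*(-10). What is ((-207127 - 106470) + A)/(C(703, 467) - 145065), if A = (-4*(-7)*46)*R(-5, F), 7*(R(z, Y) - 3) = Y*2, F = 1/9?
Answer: 2787229/1301292 ≈ 2.1419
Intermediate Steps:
F = ⅑ ≈ 0.11111
R(z, Y) = 3 + 2*Y/7 (R(z, Y) = 3 + (Y*2)/7 = 3 + (2*Y)/7 = 3 + 2*Y/7)
C(S, W) = 10 + W (C(S, W) = W + 10 = 10 + W)
A = 35144/9 (A = (-4*(-7)*46)*(3 + (2/7)*(⅑)) = (28*46)*(3 + 2/63) = 1288*(191/63) = 35144/9 ≈ 3904.9)
((-207127 - 106470) + A)/(C(703, 467) - 145065) = ((-207127 - 106470) + 35144/9)/((10 + 467) - 145065) = (-313597 + 35144/9)/(477 - 145065) = -2787229/9/(-144588) = -2787229/9*(-1/144588) = 2787229/1301292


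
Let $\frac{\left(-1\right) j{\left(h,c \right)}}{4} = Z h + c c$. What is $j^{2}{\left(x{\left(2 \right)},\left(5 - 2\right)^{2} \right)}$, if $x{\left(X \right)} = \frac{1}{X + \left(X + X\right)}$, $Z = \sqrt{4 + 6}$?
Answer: $\frac{944824}{9} + 432 \sqrt{10} \approx 1.0635 \cdot 10^{5}$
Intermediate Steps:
$Z = \sqrt{10} \approx 3.1623$
$x{\left(X \right)} = \frac{1}{3 X}$ ($x{\left(X \right)} = \frac{1}{X + 2 X} = \frac{1}{3 X}$)
$j{\left(h,c \right)} = - 4 c^{2} - 4 h \sqrt{10}$ ($j{\left(h,c \right)} = - 4 \left(\sqrt{10} h + c c\right) = - 4 \left(h \sqrt{10} + c^{2}\right) = - 4 \left(c^{2} + h \sqrt{10}\right) = - 4 c^{2} - 4 h \sqrt{10}$)
$j^{2}{\left(x{\left(2 \right)},\left(5 - 2\right)^{2} \right)} = \left(- 4 \left(\left(5 - 2\right)^{2}\right)^{2} - 4 \frac{1}{3 \cdot 2} \sqrt{10}\right)^{2} = \left(- 4 \left(3^{2}\right)^{2} - 4 \cdot \frac{1}{3} \cdot \frac{1}{2} \sqrt{10}\right)^{2} = \left(- 4 \cdot 9^{2} - \frac{2 \sqrt{10}}{3}\right)^{2} = \left(\left(-4\right) 81 - \frac{2 \sqrt{10}}{3}\right)^{2} = \left(-324 - \frac{2 \sqrt{10}}{3}\right)^{2}$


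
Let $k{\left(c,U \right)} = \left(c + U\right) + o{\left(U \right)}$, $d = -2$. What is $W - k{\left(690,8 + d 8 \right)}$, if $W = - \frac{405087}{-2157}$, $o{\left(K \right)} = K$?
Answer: $- \frac{349577}{719} \approx -486.2$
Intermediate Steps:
$k{\left(c,U \right)} = c + 2 U$ ($k{\left(c,U \right)} = \left(c + U\right) + U = \left(U + c\right) + U = c + 2 U$)
$W = \frac{135029}{719}$ ($W = \left(-405087\right) \left(- \frac{1}{2157}\right) = \frac{135029}{719} \approx 187.8$)
$W - k{\left(690,8 + d 8 \right)} = \frac{135029}{719} - \left(690 + 2 \left(8 - 16\right)\right) = \frac{135029}{719} - \left(690 + 2 \left(-8\right)\right) = \frac{135029}{719} - \left(690 - 16\right) = \frac{135029}{719} - 674 = - \frac{349577}{719}$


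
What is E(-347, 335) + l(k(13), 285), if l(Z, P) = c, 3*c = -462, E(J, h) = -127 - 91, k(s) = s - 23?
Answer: -372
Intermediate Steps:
k(s) = -23 + s
E(J, h) = -218
c = -154 (c = (1/3)*(-462) = -154)
l(Z, P) = -154
E(-347, 335) + l(k(13), 285) = -218 - 154 = -372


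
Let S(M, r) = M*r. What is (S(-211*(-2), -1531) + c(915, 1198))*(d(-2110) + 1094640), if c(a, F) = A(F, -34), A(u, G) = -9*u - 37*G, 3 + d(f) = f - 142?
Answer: -716174160310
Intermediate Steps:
d(f) = -145 + f (d(f) = -3 + (f - 142) = -3 + (-142 + f) = -145 + f)
A(u, G) = -37*G - 9*u
c(a, F) = 1258 - 9*F (c(a, F) = -37*(-34) - 9*F = 1258 - 9*F)
(S(-211*(-2), -1531) + c(915, 1198))*(d(-2110) + 1094640) = (-211*(-2)*(-1531) + (1258 - 9*1198))*((-145 - 2110) + 1094640) = (422*(-1531) + (1258 - 10782))*(-2255 + 1094640) = (-646082 - 9524)*1092385 = -655606*1092385 = -716174160310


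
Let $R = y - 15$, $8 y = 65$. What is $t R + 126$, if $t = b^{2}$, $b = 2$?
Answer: $\frac{197}{2} \approx 98.5$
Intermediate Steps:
$y = \frac{65}{8}$ ($y = \frac{1}{8} \cdot 65 = \frac{65}{8} \approx 8.125$)
$R = - \frac{55}{8}$ ($R = \frac{65}{8} - 15 = - \frac{55}{8} \approx -6.875$)
$t = 4$ ($t = 2^{2} = 4$)
$t R + 126 = 4 \left(- \frac{55}{8}\right) + 126 = - \frac{55}{2} + 126 = \frac{197}{2}$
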